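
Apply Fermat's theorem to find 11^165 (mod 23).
By Fermat: 11^{22} ≡ 1 (mod 23). 165 = 7×22 + 11. So 11^{165} ≡ 11^{11} ≡ 22 (mod 23)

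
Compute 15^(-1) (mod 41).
15^(-1) ≡ 11 (mod 41). Verification: 15 × 11 = 165 ≡ 1 (mod 41)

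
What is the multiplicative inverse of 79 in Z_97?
70

Using Extended Euclidean Algorithm:
gcd(79, 97) = 1
Bezout coefficients: 79 × -27 + 97 × 22 = 1
So 79 × -27 ≡ 1 (mod 97)
The inverse is -27 mod 97 = 70
Verification: 79 × 70 = 5530 = 57 × 97 + 1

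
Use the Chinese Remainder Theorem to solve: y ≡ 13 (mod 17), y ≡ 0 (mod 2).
30

Using the Chinese Remainder Theorem:
M = product of moduli = 34
For equation 1: M_1 = 2, 2 ≡ 2 (mod 17), inverse of 2 mod 17 is 9 (check: 2 × 9 = 18 ≡ 1 (mod 17))
For equation 2: M_2 = 17, 17 ≡ 1 (mod 2), inverse of 17 mod 2 is 1 (check: 1 × 1 = 1 ≡ 1 (mod 2))
Combine: y ≡ Σ r_i×M_i×(M_i⁻¹ mod m_i) = 13×2×9 + 0×17×1 = 234 + 0 = 234
234 mod 34 = 30
y ≡ 30 (mod 34)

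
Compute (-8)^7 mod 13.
(-8) ≡ 5 (mod 13). 7 = 4 + 2 + 1 (binary 111). Repeated squaring mod 13: 5^1 ≡ 5; 5^2 ≡ 5² = 25 ≡ 12; 5^4 ≡ 12² = 144 ≡ 1. Multiply: (-8)^7 ≡ 5^4 × 5^2 × 5^1 ≡ 1 × 12 × 5 (mod 13): 1 × 12 = 12 ≡ 12; 12 × 5 = 60 ≡ 8. So (-8)^7 ≡ 8 (mod 13).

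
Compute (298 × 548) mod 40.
24

(298 × 548) = 163304
163304 mod 40 = 24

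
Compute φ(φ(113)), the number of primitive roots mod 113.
Number of primitive roots mod 113 = φ(112) = 48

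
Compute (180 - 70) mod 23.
18

(180 - 70) = 110
110 mod 23 = 18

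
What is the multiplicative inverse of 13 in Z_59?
50

Using Extended Euclidean Algorithm:
gcd(13, 59) = 1
Bezout coefficients: 13 × -9 + 59 × 2 = 1
So 13 × -9 ≡ 1 (mod 59)
The inverse is -9 mod 59 = 50
Verification: 13 × 50 = 650 = 11 × 59 + 1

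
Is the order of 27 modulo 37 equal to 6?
Yes, ord_37(27) = 6.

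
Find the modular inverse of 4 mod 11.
4^(-1) ≡ 3 (mod 11). Verification: 4 × 3 = 12 ≡ 1 (mod 11)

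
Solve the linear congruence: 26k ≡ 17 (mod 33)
7

Since gcd(26, 33) = 1 divides 17, a solution exists.
Multiply both sides by the inverse of 26 mod 33:
  26^(-1) mod 33 = 14
  x ≡ 14 × 17 ≡ 238 ≡ 7 (mod 33)
Verification: 26 × 7 = 182 = 5 × 33 + 17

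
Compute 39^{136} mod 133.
39

Using successive squaring:
Binary expansion of 136: 10001000
Powers of 39 mod 133 (each is the square of the previous):
  39^1 ≡ 39 (mod 133)
  39^2 ≡ 39² = 1521 ≡ 58 (mod 133)
  39^4 ≡ 58² = 3364 ≡ 39 (mod 133)
  39^8 ≡ 39² = 1521 ≡ 58 (mod 133)
  39^16 ≡ 58² = 3364 ≡ 39 (mod 133)
  39^32 ≡ 39² = 1521 ≡ 58 (mod 133)
  39^64 ≡ 58² = 3364 ≡ 39 (mod 133)
  39^128 ≡ 39² = 1521 ≡ 58 (mod 133)
136 = 128 + 8, so 39^136 = 39^128 × 39^8 ≡ 58 × 58 (mod 133)
Multiplying step by step:
  58 × 58 = 3364 ≡ 39 (mod 133)
Result: 39^136 ≡ 39 (mod 133)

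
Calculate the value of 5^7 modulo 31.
7 = 4 + 2 + 1 (binary 111). Repeated squaring mod 31: 5^1 ≡ 5; 5^2 ≡ 5² = 25 ≡ 25; 5^4 ≡ 25² = 625 ≡ 5. Multiply: 5^7 = 5^4 × 5^2 × 5^1 ≡ 5 × 25 × 5 (mod 31): 5 × 25 = 125 ≡ 1; 1 × 5 = 5 ≡ 5. So 5^7 ≡ 5 (mod 31).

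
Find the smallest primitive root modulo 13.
p - 1 = 12 has prime divisors 2, 3. h is a primitive root mod 13 iff h^(12/q) ≢ 1 (mod 13) for each such q.
h = 2: 2^6 ≡ 12, 2^4 ≡ 3 (mod 13); none is 1, so 2 has order 12 and is a primitive root.
The smallest primitive root mod 13 is g = 2.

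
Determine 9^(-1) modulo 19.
9^(-1) ≡ 17 (mod 19). Verification: 9 × 17 = 153 ≡ 1 (mod 19)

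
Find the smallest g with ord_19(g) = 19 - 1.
p - 1 = 18 has prime divisors 2, 3. h is a primitive root mod 19 iff h^(18/q) ≢ 1 (mod 19) for each such q.
h = 2: 2^9 ≡ 18, 2^6 ≡ 7 (mod 19); none is 1, so 2 has order 18 and is a primitive root.
The smallest primitive root mod 19 is g = 2.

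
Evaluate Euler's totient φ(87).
56

Prime factorization: 87 = 3 × 29
Using the formula φ(n) = n × Π(1 - 1/p) for each prime factor p:
φ(87) = 87 × (1 - 1/3) × (1 - 1/29)
φ(87) = 56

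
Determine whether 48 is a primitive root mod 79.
p - 1 = 78 has prime divisors 2, 3, 13. Check 48^(78/q) mod 79 for each: 48^(78/2) = 48^39 ≡ 78, 48^(78/3) = 48^26 ≡ 55, 48^(78/13) = 48^6 ≡ 64 (mod 79). None of these is 1, so 48 has order 78 = φ(79), so it is a primitive root mod 79.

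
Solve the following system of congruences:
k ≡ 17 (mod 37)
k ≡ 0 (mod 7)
91

Using the Chinese Remainder Theorem:
M = product of moduli = 259
For equation 1: M_1 = 7, 7 ≡ 7 (mod 37), inverse of 7 mod 37 is 16 (check: 7 × 16 = 112 ≡ 1 (mod 37))
For equation 2: M_2 = 37, 37 ≡ 2 (mod 7), inverse of 37 mod 7 is 4 (check: 2 × 4 = 8 ≡ 1 (mod 7))
Combine: k ≡ Σ r_i×M_i×(M_i⁻¹ mod m_i) = 17×7×16 + 0×37×4 = 1904 + 0 = 1904
1904 mod 259 = 91
k ≡ 91 (mod 259)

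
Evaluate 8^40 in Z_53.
Using repeated squaring. 40 = 32 + 8 (binary 101000). Repeated squaring mod 53: 8^1 ≡ 8; 8^2 ≡ 8² = 64 ≡ 11; 8^4 ≡ 11² = 121 ≡ 15; 8^8 ≡ 15² = 225 ≡ 13; 8^16 ≡ 13² = 169 ≡ 10; 8^32 ≡ 10² = 100 ≡ 47. Multiply: 8^40 = 8^32 × 8^8 ≡ 47 × 13 (mod 53): 47 × 13 = 611 ≡ 28. So 8^40 ≡ 28 (mod 53).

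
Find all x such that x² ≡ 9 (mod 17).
The square roots of 9 mod 17 are 14 and 3. Verify: 14² = 196 ≡ 9 (mod 17)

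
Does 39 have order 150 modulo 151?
p - 1 = 150 has prime divisors 2, 3, 5. Check 39^(150/q) mod 151 for each: 39^(150/2) = 39^75 ≡ 1, 39^(150/3) = 39^50 ≡ 118, 39^(150/5) = 39^30 ≡ 8 (mod 151). Since 39^75 ≡ 1 (mod 151), the order of 39 divides 75 (in fact the order is 75) ≠ 150, so it is not a primitive root.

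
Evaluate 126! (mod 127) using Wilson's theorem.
By Wilson's theorem, (126)! ≡ -1 ≡ 126 (mod 127)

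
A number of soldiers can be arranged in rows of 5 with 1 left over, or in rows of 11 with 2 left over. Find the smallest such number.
M = 5 × 11 = 55. M₁ = 11, y₁ ≡ 1 (mod 5). M₂ = 5, y₂ ≡ 9 (mod 11). r = 1×11×1 + 2×5×9 ≡ 46 (mod 55). The smallest positive such number is 46.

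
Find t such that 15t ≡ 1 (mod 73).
15^(-1) ≡ 39 (mod 73). Verification: 15 × 39 = 585 ≡ 1 (mod 73)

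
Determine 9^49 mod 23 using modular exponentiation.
Using Fermat: 9^{22} ≡ 1 (mod 23). 49 ≡ 5 (mod 22). So 9^{49} ≡ 9^{5} ≡ 8 (mod 23)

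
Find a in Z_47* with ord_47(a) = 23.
2 has order 23 mod 47 since 2^{23} ≡ 1 (mod 47) and no smaller power works.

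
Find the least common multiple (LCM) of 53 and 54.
2862

First find GCD(53, 54) using the Euclidean algorithm:
53 = 0 × 54 + 53
54 = 1 × 53 + 1
53 = 53 × 1 + 0
GCD(53, 54) = 1

LCM formula: LCM(a, b) = (a × b) / GCD(a, b)
LCM(53, 54) = (53 × 54) / 1
LCM(53, 54) = 2862 / 1
LCM(53, 54) = 2862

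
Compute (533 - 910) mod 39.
13

(533 - 910) = -377
-377 mod 39 = 13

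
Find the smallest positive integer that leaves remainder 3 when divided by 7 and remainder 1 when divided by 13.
M = 7 × 13 = 91. M₁ = 13, y₁ ≡ 6 (mod 7). M₂ = 7, y₂ ≡ 2 (mod 13). k = 3×13×6 + 1×7×2 ≡ 66 (mod 91). The smallest positive such number is 66.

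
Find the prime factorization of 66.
2 × 3 × 11

Divide by primes starting from smallest:
66 ÷ 2 = 33
33 ÷ 3 = 11
11 ÷ 11 = 1

66 = 2 × 3 × 11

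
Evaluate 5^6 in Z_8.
6 = 4 + 2 (binary 110). Repeated squaring mod 8: 5^1 ≡ 5; 5^2 ≡ 5² = 25 ≡ 1; 5^4 ≡ 1² = 1 ≡ 1. Multiply: 5^6 = 5^4 × 5^2 ≡ 1 × 1 (mod 8): 1 × 1 = 1 ≡ 1. So 5^6 ≡ 1 (mod 8).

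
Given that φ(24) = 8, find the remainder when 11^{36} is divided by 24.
By Euler: 11^{8} ≡ 1 (mod 24) since gcd(11, 24) = 1. 36 = 4×8 + 4. So 11^{36} ≡ 11^{4} ≡ 1 (mod 24)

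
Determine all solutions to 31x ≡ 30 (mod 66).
18

Since gcd(31, 66) = 1 divides 30, a solution exists.
Multiply both sides by the inverse of 31 mod 66:
  31^(-1) mod 66 = 49
  x ≡ 49 × 30 ≡ 1470 ≡ 18 (mod 66)
Verification: 31 × 18 = 558 = 8 × 66 + 30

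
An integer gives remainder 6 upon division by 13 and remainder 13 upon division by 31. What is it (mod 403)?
M = 13 × 31 = 403. M₁ = 31, y₁ ≡ 8 (mod 13). M₂ = 13, y₂ ≡ 12 (mod 31). y = 6×31×8 + 13×13×12 ≡ 292 (mod 403). The smallest positive such number is 292.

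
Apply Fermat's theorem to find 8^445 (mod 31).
By Fermat: 8^{30} ≡ 1 (mod 31). 445 ≡ 25 (mod 30). So 8^{445} ≡ 8^{25} ≡ 1 (mod 31)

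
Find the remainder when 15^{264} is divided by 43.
By Fermat: 15^{42} ≡ 1 (mod 43). 264 = 6×42 + 12. So 15^{264} ≡ 15^{12} ≡ 35 (mod 43)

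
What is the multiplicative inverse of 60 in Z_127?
60^(-1) ≡ 36 (mod 127). Verification: 60 × 36 = 2160 ≡ 1 (mod 127)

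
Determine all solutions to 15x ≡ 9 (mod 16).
7

Since gcd(15, 16) = 1 divides 9, a solution exists.
Multiply both sides by the inverse of 15 mod 16:
  15^(-1) mod 16 = 15
  x ≡ 15 × 9 ≡ 135 ≡ 7 (mod 16)
Verification: 15 × 7 = 105 = 6 × 16 + 9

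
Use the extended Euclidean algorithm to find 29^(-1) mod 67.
Extended GCD: 29(-30) + 67(13) = 1. So 29^(-1) ≡ 37 ≡ 37 (mod 67). Verify: 29 × 37 = 1073 ≡ 1 (mod 67)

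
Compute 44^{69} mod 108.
80

Using successive squaring:
Binary expansion of 69: 1000101
Powers of 44 mod 108 (each is the square of the previous):
  44^1 ≡ 44 (mod 108)
  44^2 ≡ 44² = 1936 ≡ 100 (mod 108)
  44^4 ≡ 100² = 10000 ≡ 64 (mod 108)
  44^8 ≡ 64² = 4096 ≡ 100 (mod 108)
  44^16 ≡ 100² = 10000 ≡ 64 (mod 108)
  44^32 ≡ 64² = 4096 ≡ 100 (mod 108)
  44^64 ≡ 100² = 10000 ≡ 64 (mod 108)
69 = 64 + 4 + 1, so 44^69 = 44^64 × 44^4 × 44^1 ≡ 64 × 64 × 44 (mod 108)
Multiplying step by step:
  64 × 64 = 4096 ≡ 100 (mod 108)
  100 × 44 = 4400 ≡ 80 (mod 108)
Result: 44^69 ≡ 80 (mod 108)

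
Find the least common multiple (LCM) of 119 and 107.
12733

First find GCD(119, 107) using the Euclidean algorithm:
119 = 1 × 107 + 12
107 = 8 × 12 + 11
12 = 1 × 11 + 1
11 = 11 × 1 + 0
GCD(119, 107) = 1

LCM formula: LCM(a, b) = (a × b) / GCD(a, b)
LCM(119, 107) = (119 × 107) / 1
LCM(119, 107) = 12733 / 1
LCM(119, 107) = 12733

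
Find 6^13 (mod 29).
Using repeated squaring. 13 = 8 + 4 + 1 (binary 1101). Repeated squaring mod 29: 6^1 ≡ 6; 6^2 ≡ 6² = 36 ≡ 7; 6^4 ≡ 7² = 49 ≡ 20; 6^8 ≡ 20² = 400 ≡ 23. Multiply: 6^13 = 6^8 × 6^4 × 6^1 ≡ 23 × 20 × 6 (mod 29): 23 × 20 = 460 ≡ 25; 25 × 6 = 150 ≡ 5. So 6^13 ≡ 5 (mod 29).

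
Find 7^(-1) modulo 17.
5

Using Extended Euclidean Algorithm:
gcd(7, 17) = 1
Bezout coefficients: 7 × 5 + 17 × -2 = 1
So 7 × 5 ≡ 1 (mod 17)
The inverse is 5 mod 17 = 5
Verification: 7 × 5 = 35 = 2 × 17 + 1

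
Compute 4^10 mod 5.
10 = 8 + 2 (binary 1010). Repeated squaring mod 5: 4^1 ≡ 4; 4^2 ≡ 4² = 16 ≡ 1; 4^4 ≡ 1² = 1 ≡ 1; 4^8 ≡ 1² = 1 ≡ 1. Multiply: 4^10 = 4^8 × 4^2 ≡ 1 × 1 (mod 5): 1 × 1 = 1 ≡ 1. So 4^10 ≡ 1 (mod 5).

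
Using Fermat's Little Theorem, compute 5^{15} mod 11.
1

By Fermat's Little Theorem, a^(p-1) ≡ 1 (mod p) for prime p and gcd(a, p) = 1
Here p = 11, so 5^10 ≡ 1 (mod 11)
We can reduce the exponent: 15 mod 10 = 5
So 5^15 ≡ 5^5 (mod 11)
Computing: 5^5 mod 11 = 1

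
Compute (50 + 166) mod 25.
16

(50 + 166) = 216
216 mod 25 = 16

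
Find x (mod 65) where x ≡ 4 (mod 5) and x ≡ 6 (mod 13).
M = 5 × 13 = 65. M₁ = 13, y₁ ≡ 2 (mod 5). M₂ = 5, y₂ ≡ 8 (mod 13). x = 4×13×2 + 6×5×8 ≡ 19 (mod 65)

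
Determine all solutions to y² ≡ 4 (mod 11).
The square roots of 4 mod 11 are 9 and 2. Verify: 9² = 81 ≡ 4 (mod 11)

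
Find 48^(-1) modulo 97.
95

Using Extended Euclidean Algorithm:
gcd(48, 97) = 1
Bezout coefficients: 48 × -2 + 97 × 1 = 1
So 48 × -2 ≡ 1 (mod 97)
The inverse is -2 mod 97 = 95
Verification: 48 × 95 = 4560 = 47 × 97 + 1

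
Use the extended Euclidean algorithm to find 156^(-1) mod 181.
Extended GCD: 156(-29) + 181(25) = 1. So 156^(-1) ≡ 152 ≡ 152 (mod 181). Verify: 156 × 152 = 23712 ≡ 1 (mod 181)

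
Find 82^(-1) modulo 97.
84

Using Extended Euclidean Algorithm:
gcd(82, 97) = 1
Bezout coefficients: 82 × -13 + 97 × 11 = 1
So 82 × -13 ≡ 1 (mod 97)
The inverse is -13 mod 97 = 84
Verification: 82 × 84 = 6888 = 71 × 97 + 1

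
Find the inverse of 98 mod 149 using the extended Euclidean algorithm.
Extended GCD: 98(-38) + 149(25) = 1. So 98^(-1) ≡ 111 ≡ 111 (mod 149). Verify: 98 × 111 = 10878 ≡ 1 (mod 149)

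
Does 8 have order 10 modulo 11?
p - 1 = 10 has prime divisors 2, 5. Check 8^(10/q) mod 11 for each: 8^(10/2) = 8^5 ≡ 10, 8^(10/5) = 8^2 ≡ 9 (mod 11). None of these is 1, so 8 has order 10 = φ(11), so it is a primitive root mod 11.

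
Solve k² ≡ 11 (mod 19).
The square roots of 11 mod 19 are 7 and 12. Verify: 7² = 49 ≡ 11 (mod 19)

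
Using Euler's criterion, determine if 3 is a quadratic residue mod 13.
By Euler's criterion: 3^{6} ≡ 1 (mod 13). Since this equals 1, 3 is a QR.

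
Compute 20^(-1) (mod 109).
60

Using Extended Euclidean Algorithm:
gcd(20, 109) = 1
Bezout coefficients: 20 × -49 + 109 × 9 = 1
So 20 × -49 ≡ 1 (mod 109)
The inverse is -49 mod 109 = 60
Verification: 20 × 60 = 1200 = 11 × 109 + 1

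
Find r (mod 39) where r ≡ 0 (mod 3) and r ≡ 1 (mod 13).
M = 3 × 13 = 39. M₁ = 13, y₁ ≡ 1 (mod 3). M₂ = 3, y₂ ≡ 9 (mod 13). r = 0×13×1 + 1×3×9 ≡ 27 (mod 39)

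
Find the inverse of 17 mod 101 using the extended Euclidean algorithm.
Extended GCD: 17(6) + 101(-1) = 1. So 17^(-1) ≡ 6 ≡ 6 (mod 101). Verify: 17 × 6 = 102 ≡ 1 (mod 101)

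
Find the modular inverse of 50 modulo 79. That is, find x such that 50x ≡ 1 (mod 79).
49

Using Extended Euclidean Algorithm:
gcd(50, 79) = 1
Bezout coefficients: 50 × -30 + 79 × 19 = 1
So 50 × -30 ≡ 1 (mod 79)
The inverse is -30 mod 79 = 49
Verification: 50 × 49 = 2450 = 31 × 79 + 1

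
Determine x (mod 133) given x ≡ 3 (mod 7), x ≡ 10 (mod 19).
10

Using the Chinese Remainder Theorem:
M = product of moduli = 133
For equation 1: M_1 = 19, 19 ≡ 5 (mod 7), inverse of 19 mod 7 is 3 (check: 5 × 3 = 15 ≡ 1 (mod 7))
For equation 2: M_2 = 7, 7 ≡ 7 (mod 19), inverse of 7 mod 19 is 11 (check: 7 × 11 = 77 ≡ 1 (mod 19))
Combine: x ≡ Σ r_i×M_i×(M_i⁻¹ mod m_i) = 3×19×3 + 10×7×11 = 171 + 770 = 941
941 mod 133 = 10
x ≡ 10 (mod 133)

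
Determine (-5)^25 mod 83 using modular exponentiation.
Using repeated squaring. (-5) ≡ 78 (mod 83). 25 = 16 + 8 + 1 (binary 11001). Repeated squaring mod 83: 78^1 ≡ 78; 78^2 ≡ 78² = 6084 ≡ 25; 78^4 ≡ 25² = 625 ≡ 44; 78^8 ≡ 44² = 1936 ≡ 27; 78^16 ≡ 27² = 729 ≡ 65. Multiply: (-5)^25 ≡ 78^16 × 78^8 × 78^1 ≡ 65 × 27 × 78 (mod 83): 65 × 27 = 1755 ≡ 12; 12 × 78 = 936 ≡ 23. So (-5)^25 ≡ 23 (mod 83).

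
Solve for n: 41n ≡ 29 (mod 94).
3

Since gcd(41, 94) = 1 divides 29, a solution exists.
Multiply both sides by the inverse of 41 mod 94:
  41^(-1) mod 94 = 39
  x ≡ 39 × 29 ≡ 1131 ≡ 3 (mod 94)
Verification: 41 × 3 = 123 = 1 × 94 + 29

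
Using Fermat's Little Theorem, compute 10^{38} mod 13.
9

By Fermat's Little Theorem, a^(p-1) ≡ 1 (mod p) for prime p and gcd(a, p) = 1
Here p = 13, so 10^12 ≡ 1 (mod 13)
We can reduce the exponent: 38 mod 12 = 2
So 10^38 ≡ 10^2 (mod 13)
Computing: 10^2 mod 13 = 9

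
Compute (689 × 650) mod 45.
10

(689 × 650) = 447850
447850 mod 45 = 10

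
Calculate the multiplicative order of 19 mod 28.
Powers of 19 mod 28: 19^1≡19, 19^2≡25, 19^3≡27, 19^4≡9, 19^5≡3, 19^6≡1. Order = 6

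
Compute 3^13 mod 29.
Using repeated squaring. 13 = 8 + 4 + 1 (binary 1101). Repeated squaring mod 29: 3^1 ≡ 3; 3^2 ≡ 3² = 9 ≡ 9; 3^4 ≡ 9² = 81 ≡ 23; 3^8 ≡ 23² = 529 ≡ 7. Multiply: 3^13 = 3^8 × 3^4 × 3^1 ≡ 7 × 23 × 3 (mod 29): 7 × 23 = 161 ≡ 16; 16 × 3 = 48 ≡ 19. So 3^13 ≡ 19 (mod 29).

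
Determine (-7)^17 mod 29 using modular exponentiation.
Using repeated squaring. (-7) ≡ 22 (mod 29). 17 = 16 + 1 (binary 10001). Repeated squaring mod 29: 22^1 ≡ 22; 22^2 ≡ 22² = 484 ≡ 20; 22^4 ≡ 20² = 400 ≡ 23; 22^8 ≡ 23² = 529 ≡ 7; 22^16 ≡ 7² = 49 ≡ 20. Multiply: (-7)^17 ≡ 22^16 × 22^1 ≡ 20 × 22 (mod 29): 20 × 22 = 440 ≡ 5. So (-7)^17 ≡ 5 (mod 29).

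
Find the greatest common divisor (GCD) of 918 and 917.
1

Using the Euclidean algorithm:
918 = 1 × 917 + 1
917 = 917 × 1 + 0

GCD(918, 917) = 1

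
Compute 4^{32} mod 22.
16

Using successive squaring:
Binary expansion of 32: 100000
Powers of 4 mod 22 (each is the square of the previous):
  4^1 ≡ 4 (mod 22)
  4^2 ≡ 4² = 16 ≡ 16 (mod 22)
  4^4 ≡ 16² = 256 ≡ 14 (mod 22)
  4^8 ≡ 14² = 196 ≡ 20 (mod 22)
  4^16 ≡ 20² = 400 ≡ 4 (mod 22)
  4^32 ≡ 4² = 16 ≡ 16 (mod 22)
32 is a power of 2, so 4^32 is the last square: ≡ 16 (mod 22)
Result: 4^32 ≡ 16 (mod 22)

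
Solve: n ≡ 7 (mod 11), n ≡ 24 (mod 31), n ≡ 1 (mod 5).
M = 11 × 31 × 5 = 1705. M₁ = 155, y₁ ≡ 1 (mod 11). M₂ = 55, y₂ ≡ 22 (mod 31). M₃ = 341, y₃ ≡ 1 (mod 5). n = 7×155×1 + 24×55×22 + 1×341×1 ≡ 1481 (mod 1705)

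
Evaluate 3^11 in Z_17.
Using repeated squaring. 11 = 8 + 2 + 1 (binary 1011). Repeated squaring mod 17: 3^1 ≡ 3; 3^2 ≡ 3² = 9 ≡ 9; 3^4 ≡ 9² = 81 ≡ 13; 3^8 ≡ 13² = 169 ≡ 16. Multiply: 3^11 = 3^8 × 3^2 × 3^1 ≡ 16 × 9 × 3 (mod 17): 16 × 9 = 144 ≡ 8; 8 × 3 = 24 ≡ 7. So 3^11 ≡ 7 (mod 17).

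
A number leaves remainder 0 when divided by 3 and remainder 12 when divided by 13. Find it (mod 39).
M = 3 × 13 = 39. M₁ = 13, y₁ ≡ 1 (mod 3). M₂ = 3, y₂ ≡ 9 (mod 13). k = 0×13×1 + 12×3×9 ≡ 12 (mod 39)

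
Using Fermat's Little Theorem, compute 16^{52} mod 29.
7

By Fermat's Little Theorem, a^(p-1) ≡ 1 (mod p) for prime p and gcd(a, p) = 1
Here p = 29, so 16^28 ≡ 1 (mod 29)
We can reduce the exponent: 52 mod 28 = 24
So 16^52 ≡ 16^24 (mod 29)
Computing: 16^24 mod 29 = 7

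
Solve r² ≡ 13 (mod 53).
The square roots of 13 mod 53 are 15 and 38. Verify: 15² = 225 ≡ 13 (mod 53)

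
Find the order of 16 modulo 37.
Powers of 16 mod 37: 16^1≡16, 16^2≡34, 16^3≡26, 16^4≡9, 16^5≡33, 16^6≡10, 16^7≡12, 16^8≡7, 16^9≡1. Order = 9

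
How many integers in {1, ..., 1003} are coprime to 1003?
928

Prime factorization: 1003 = 17 × 59
Using the formula φ(n) = n × Π(1 - 1/p) for each prime factor p:
φ(1003) = 1003 × (1 - 1/17) × (1 - 1/59)
φ(1003) = 928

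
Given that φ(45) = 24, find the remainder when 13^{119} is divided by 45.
By Euler: 13^{24} ≡ 1 (mod 45) since gcd(13, 45) = 1. 119 = 4×24 + 23. So 13^{119} ≡ 13^{23} ≡ 7 (mod 45)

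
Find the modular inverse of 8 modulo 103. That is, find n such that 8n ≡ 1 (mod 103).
13

Using Extended Euclidean Algorithm:
gcd(8, 103) = 1
Bezout coefficients: 8 × 13 + 103 × -1 = 1
So 8 × 13 ≡ 1 (mod 103)
The inverse is 13 mod 103 = 13
Verification: 8 × 13 = 104 = 1 × 103 + 1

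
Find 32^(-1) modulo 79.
42

Using Extended Euclidean Algorithm:
gcd(32, 79) = 1
Bezout coefficients: 32 × -37 + 79 × 15 = 1
So 32 × -37 ≡ 1 (mod 79)
The inverse is -37 mod 79 = 42
Verification: 32 × 42 = 1344 = 17 × 79 + 1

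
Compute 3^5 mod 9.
5 = 4 + 1 (binary 101). Repeated squaring mod 9: 3^1 ≡ 3; 3^2 ≡ 3² = 9 ≡ 0; 3^4 ≡ 0² = 0 ≡ 0. Multiply: 3^5 = 3^4 × 3^1 ≡ 0 × 3 (mod 9): 0 × 3 = 0 ≡ 0. So 3^5 ≡ 0 (mod 9).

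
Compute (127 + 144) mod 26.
11

(127 + 144) = 271
271 mod 26 = 11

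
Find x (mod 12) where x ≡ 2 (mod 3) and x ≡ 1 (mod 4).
M = 3 × 4 = 12. M₁ = 4, y₁ ≡ 1 (mod 3). M₂ = 3, y₂ ≡ 3 (mod 4). x = 2×4×1 + 1×3×3 ≡ 5 (mod 12)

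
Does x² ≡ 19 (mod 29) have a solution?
By Euler's criterion: 19^{14} ≡ 28 (mod 29). Since this equals -1 (≡ 28), 19 is not a QR.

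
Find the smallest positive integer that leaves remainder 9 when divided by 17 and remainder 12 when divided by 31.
M = 17 × 31 = 527. M₁ = 31, y₁ ≡ 11 (mod 17). M₂ = 17, y₂ ≡ 11 (mod 31). r = 9×31×11 + 12×17×11 ≡ 43 (mod 527). The smallest positive such number is 43.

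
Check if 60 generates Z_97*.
p - 1 = 96 has prime divisors 2, 3. Check 60^(96/q) mod 97 for each: 60^(96/2) = 60^48 ≡ 96, 60^(96/3) = 60^32 ≡ 35 (mod 97). None of these is 1, so 60 has order 96 = φ(97), so it is a primitive root mod 97.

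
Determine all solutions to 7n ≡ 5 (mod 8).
3

Since gcd(7, 8) = 1 divides 5, a solution exists.
Multiply both sides by the inverse of 7 mod 8:
  7^(-1) mod 8 = 7
  x ≡ 7 × 5 ≡ 35 ≡ 3 (mod 8)
Verification: 7 × 3 = 21 = 2 × 8 + 5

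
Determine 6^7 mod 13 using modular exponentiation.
7 = 4 + 2 + 1 (binary 111). Repeated squaring mod 13: 6^1 ≡ 6; 6^2 ≡ 6² = 36 ≡ 10; 6^4 ≡ 10² = 100 ≡ 9. Multiply: 6^7 = 6^4 × 6^2 × 6^1 ≡ 9 × 10 × 6 (mod 13): 9 × 10 = 90 ≡ 12; 12 × 6 = 72 ≡ 7. So 6^7 ≡ 7 (mod 13).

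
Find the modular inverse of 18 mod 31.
18^(-1) ≡ 19 (mod 31). Verification: 18 × 19 = 342 ≡ 1 (mod 31)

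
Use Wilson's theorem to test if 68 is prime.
(67)! mod 68 = 0. Since 0 ≢ -1 (mod 68), 68 is not prime.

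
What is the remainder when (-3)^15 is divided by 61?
Using repeated squaring. (-3) ≡ 58 (mod 61). 15 = 8 + 4 + 2 + 1 (binary 1111). Repeated squaring mod 61: 58^1 ≡ 58; 58^2 ≡ 58² = 3364 ≡ 9; 58^4 ≡ 9² = 81 ≡ 20; 58^8 ≡ 20² = 400 ≡ 34. Multiply: (-3)^15 ≡ 58^8 × 58^4 × 58^2 × 58^1 ≡ 34 × 20 × 9 × 58 (mod 61): 34 × 20 = 680 ≡ 9; 9 × 9 = 81 ≡ 20; 20 × 58 = 1160 ≡ 1. So (-3)^15 ≡ 1 (mod 61).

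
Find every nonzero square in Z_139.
QRs mod 139: {1, 4, 5, 6, 7, 9, 11, 13, 16, 20, 24, 25, 28, 29, 30, 31, 34, 35, 36, 37, 38, 41, 42, 44, 45, 46, 47, 49, 51, 52, 54, 55, 57, 63, 64, 65, 66, 67, 69, 71, 77, 78, 79, 80, 81, 83, 86, 89, 91, 96, 99, 100, 106, 107, 112, 113, 116, 117, 118, 120, 121, 122, 124, 125, 127, 129, 131, 136, 137}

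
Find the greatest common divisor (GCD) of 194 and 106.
2

Using the Euclidean algorithm:
194 = 1 × 106 + 88
106 = 1 × 88 + 18
88 = 4 × 18 + 16
18 = 1 × 16 + 2
16 = 8 × 2 + 0

GCD(194, 106) = 2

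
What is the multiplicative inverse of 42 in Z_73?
42^(-1) ≡ 40 (mod 73). Verification: 42 × 40 = 1680 ≡ 1 (mod 73)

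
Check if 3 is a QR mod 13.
By Euler's criterion: 3^{6} ≡ 1 (mod 13). Since this equals 1, 3 is a QR.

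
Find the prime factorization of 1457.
31 × 47

Divide by primes starting from smallest:
1457 ÷ 31 = 47
47 ÷ 47 = 1

1457 = 31 × 47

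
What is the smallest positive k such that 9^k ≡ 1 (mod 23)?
Powers of 9 mod 23: 9^1≡9, 9^2≡12, 9^3≡16, 9^4≡6, 9^5≡8, 9^6≡3, 9^7≡4, 9^8≡13, 9^9≡2, 9^10≡18, 9^11≡1. Order = 11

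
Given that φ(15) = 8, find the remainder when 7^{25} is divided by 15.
By Euler: 7^{8} ≡ 1 (mod 15) since gcd(7, 15) = 1. 25 = 3×8 + 1. So 7^{25} ≡ 7^{1} ≡ 7 (mod 15)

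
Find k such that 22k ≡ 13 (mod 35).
34

Since gcd(22, 35) = 1 divides 13, a solution exists.
Multiply both sides by the inverse of 22 mod 35:
  22^(-1) mod 35 = 8
  x ≡ 8 × 13 ≡ 104 ≡ 34 (mod 35)
Verification: 22 × 34 = 748 = 21 × 35 + 13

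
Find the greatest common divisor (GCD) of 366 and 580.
2

Using the Euclidean algorithm:
366 = 0 × 580 + 366
580 = 1 × 366 + 214
366 = 1 × 214 + 152
214 = 1 × 152 + 62
152 = 2 × 62 + 28
62 = 2 × 28 + 6
28 = 4 × 6 + 4
6 = 1 × 4 + 2
4 = 2 × 2 + 0

GCD(366, 580) = 2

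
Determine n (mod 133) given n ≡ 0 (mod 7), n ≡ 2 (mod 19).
21

Using the Chinese Remainder Theorem:
M = product of moduli = 133
For equation 1: M_1 = 19, 19 ≡ 5 (mod 7), inverse of 19 mod 7 is 3 (check: 5 × 3 = 15 ≡ 1 (mod 7))
For equation 2: M_2 = 7, 7 ≡ 7 (mod 19), inverse of 7 mod 19 is 11 (check: 7 × 11 = 77 ≡ 1 (mod 19))
Combine: n ≡ Σ r_i×M_i×(M_i⁻¹ mod m_i) = 0×19×3 + 2×7×11 = 0 + 154 = 154
154 mod 133 = 21
n ≡ 21 (mod 133)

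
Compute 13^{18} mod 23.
9

Using successive squaring:
Binary expansion of 18: 10010
Powers of 13 mod 23 (each is the square of the previous):
  13^1 ≡ 13 (mod 23)
  13^2 ≡ 13² = 169 ≡ 8 (mod 23)
  13^4 ≡ 8² = 64 ≡ 18 (mod 23)
  13^8 ≡ 18² = 324 ≡ 2 (mod 23)
  13^16 ≡ 2² = 4 ≡ 4 (mod 23)
18 = 16 + 2, so 13^18 = 13^16 × 13^2 ≡ 4 × 8 (mod 23)
Multiplying step by step:
  4 × 8 = 32 ≡ 9 (mod 23)
Result: 13^18 ≡ 9 (mod 23)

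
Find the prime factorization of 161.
7 × 23

Divide by primes starting from smallest:
161 ÷ 7 = 23
23 ÷ 23 = 1

161 = 7 × 23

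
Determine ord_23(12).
Powers of 12 mod 23: 12^1≡12, 12^2≡6, 12^3≡3, 12^4≡13, 12^5≡18, 12^6≡9, 12^7≡16, 12^8≡8, 12^9≡4, 12^10≡2, 12^11≡1. Order = 11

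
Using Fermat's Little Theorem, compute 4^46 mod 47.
By Fermat's Little Theorem, 4^{46} ≡ 1 (mod 47) since 47 is prime and gcd(4, 47) = 1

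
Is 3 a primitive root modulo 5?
Yes

To verify, check if 3^(4/q) ≢ 1 (mod 5) for each prime divisor q of 4
Divisors of 4 = 4: [1, 2, 4]
  3^(4/2) = 3^2 ≡ 4 (mod 5)
Conclusion: 3 is a primitive root modulo 5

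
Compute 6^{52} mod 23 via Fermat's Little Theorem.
18

By Fermat's Little Theorem, a^(p-1) ≡ 1 (mod p) for prime p and gcd(a, p) = 1
Here p = 23, so 6^22 ≡ 1 (mod 23)
We can reduce the exponent: 52 mod 22 = 8
So 6^52 ≡ 6^8 (mod 23)
Computing: 6^8 mod 23 = 18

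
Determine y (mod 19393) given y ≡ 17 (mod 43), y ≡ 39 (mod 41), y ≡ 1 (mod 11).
4016

Using the Chinese Remainder Theorem:
M = product of moduli = 19393
For equation 1: M_1 = 451, 451 ≡ 21 (mod 43), inverse of 451 mod 43 is 41 (check: 21 × 41 = 861 ≡ 1 (mod 43))
For equation 2: M_2 = 473, 473 ≡ 22 (mod 41), inverse of 473 mod 41 is 28 (check: 22 × 28 = 616 ≡ 1 (mod 41))
For equation 3: M_3 = 1763, 1763 ≡ 3 (mod 11), inverse of 1763 mod 11 is 4 (check: 3 × 4 = 12 ≡ 1 (mod 11))
Combine: y ≡ Σ r_i×M_i×(M_i⁻¹ mod m_i) = 17×451×41 + 39×473×28 + 1×1763×4 = 314347 + 516516 + 7052 = 837915
837915 mod 19393 = 4016
y ≡ 4016 (mod 19393)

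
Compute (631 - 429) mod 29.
28

(631 - 429) = 202
202 mod 29 = 28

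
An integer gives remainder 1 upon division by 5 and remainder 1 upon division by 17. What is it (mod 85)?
M = 5 × 17 = 85. M₁ = 17, y₁ ≡ 3 (mod 5). M₂ = 5, y₂ ≡ 7 (mod 17). y = 1×17×3 + 1×5×7 ≡ 1 (mod 85). The smallest positive such number is 1.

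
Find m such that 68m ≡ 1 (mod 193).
68^(-1) ≡ 88 (mod 193). Verification: 68 × 88 = 5984 ≡ 1 (mod 193)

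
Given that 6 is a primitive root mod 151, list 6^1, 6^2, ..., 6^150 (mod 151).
g^1, g^2, ..., g^{150} mod 151: {6, 36, 65, 88, 75, 148, 133, 43, 107, 38, 77, 9, 54, 22, 132, 37, 71, 124, 140, 85, 57, 40, 89, 81, 33, 47, 131, 31, 35, 59, 52, 10, 60, 58, 46, 125, 146, 121, 122, 128, 13, 78, 15, 90, 87, 69, 112, 68, 106, 32, 41, 95, 117, 98, 135, 55, 28, 17, 102, 8, 48, 137, 67, 100, 147, 127, 7, 42, 101, 2, 12, 72, 130, 25, 150, 145, 115, 86, 63, 76, 3, 18, 108, 44, 113, 74, 142, 97, 129, 19, 114, 80, 27, 11, 66, 94, 111, 62, 70, 118, 104, 20, 120, 116, 92, 99, 141, 91, 93, 105, 26, 5, 30, 29, 23, 138, 73, 136, 61, 64, 82, 39, 83, 45, 119, 110, 56, 34, 53, 16, 96, 123, 134, 49, 143, 103, 14, 84, 51, 4, 24, 144, 109, 50, 149, 139, 79, 21, 126, 1}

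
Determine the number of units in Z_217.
180

Prime factorization: 217 = 7 × 31
Using the formula φ(n) = n × Π(1 - 1/p) for each prime factor p:
φ(217) = 217 × (1 - 1/7) × (1 - 1/31)
φ(217) = 180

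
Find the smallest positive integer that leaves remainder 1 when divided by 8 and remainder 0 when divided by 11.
M = 8 × 11 = 88. M₁ = 11, y₁ ≡ 3 (mod 8). M₂ = 8, y₂ ≡ 7 (mod 11). n = 1×11×3 + 0×8×7 ≡ 33 (mod 88). The smallest positive such number is 33.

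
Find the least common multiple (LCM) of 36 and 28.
252

First find GCD(36, 28) using the Euclidean algorithm:
36 = 1 × 28 + 8
28 = 3 × 8 + 4
8 = 2 × 4 + 0
GCD(36, 28) = 4

LCM formula: LCM(a, b) = (a × b) / GCD(a, b)
LCM(36, 28) = (36 × 28) / 4
LCM(36, 28) = 1008 / 4
LCM(36, 28) = 252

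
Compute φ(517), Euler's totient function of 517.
460

Prime factorization: 517 = 11 × 47
Using the formula φ(n) = n × Π(1 - 1/p) for each prime factor p:
φ(517) = 517 × (1 - 1/11) × (1 - 1/47)
φ(517) = 460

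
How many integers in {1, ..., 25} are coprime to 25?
20

Prime factorization: 25 = 5^2
Using the formula φ(n) = n × Π(1 - 1/p) for each prime factor p:
φ(25) = 25 × (1 - 1/5)
φ(25) = 20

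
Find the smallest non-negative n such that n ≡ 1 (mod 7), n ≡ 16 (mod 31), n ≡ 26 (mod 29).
3767

Using the Chinese Remainder Theorem:
M = product of moduli = 6293
For equation 1: M_1 = 899, 899 ≡ 3 (mod 7), inverse of 899 mod 7 is 5 (check: 3 × 5 = 15 ≡ 1 (mod 7))
For equation 2: M_2 = 203, 203 ≡ 17 (mod 31), inverse of 203 mod 31 is 11 (check: 17 × 11 = 187 ≡ 1 (mod 31))
For equation 3: M_3 = 217, 217 ≡ 14 (mod 29), inverse of 217 mod 29 is 27 (check: 14 × 27 = 378 ≡ 1 (mod 29))
Combine: n ≡ Σ r_i×M_i×(M_i⁻¹ mod m_i) = 1×899×5 + 16×203×11 + 26×217×27 = 4495 + 35728 + 152334 = 192557
192557 mod 6293 = 3767
n ≡ 3767 (mod 6293)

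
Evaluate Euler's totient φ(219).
144

Prime factorization: 219 = 3 × 73
Using the formula φ(n) = n × Π(1 - 1/p) for each prime factor p:
φ(219) = 219 × (1 - 1/3) × (1 - 1/73)
φ(219) = 144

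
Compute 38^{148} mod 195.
1

Using successive squaring:
Binary expansion of 148: 10010100
Powers of 38 mod 195 (each is the square of the previous):
  38^1 ≡ 38 (mod 195)
  38^2 ≡ 38² = 1444 ≡ 79 (mod 195)
  38^4 ≡ 79² = 6241 ≡ 1 (mod 195)
  38^8 ≡ 1² = 1 ≡ 1 (mod 195)
  38^16 ≡ 1² = 1 ≡ 1 (mod 195)
  38^32 ≡ 1² = 1 ≡ 1 (mod 195)
  38^64 ≡ 1² = 1 ≡ 1 (mod 195)
  38^128 ≡ 1² = 1 ≡ 1 (mod 195)
148 = 128 + 16 + 4, so 38^148 = 38^128 × 38^16 × 38^4 ≡ 1 × 1 × 1 (mod 195)
Multiplying step by step:
  1 × 1 = 1 ≡ 1 (mod 195)
  1 × 1 = 1 ≡ 1 (mod 195)
Result: 38^148 ≡ 1 (mod 195)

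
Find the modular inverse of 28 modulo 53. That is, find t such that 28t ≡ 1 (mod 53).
36

Using Extended Euclidean Algorithm:
gcd(28, 53) = 1
Bezout coefficients: 28 × -17 + 53 × 9 = 1
So 28 × -17 ≡ 1 (mod 53)
The inverse is -17 mod 53 = 36
Verification: 28 × 36 = 1008 = 19 × 53 + 1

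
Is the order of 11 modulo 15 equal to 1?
No, the actual order is 2, not 1.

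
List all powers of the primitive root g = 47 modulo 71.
g^1, g^2, ..., g^{70} mod 71: {47, 8, 21, 64, 26, 15, 66, 49, 31, 37, 35, 12, 67, 25, 39, 58, 28, 38, 11, 20, 17, 18, 65, 2, 23, 16, 42, 57, 52, 30, 61, 27, 62, 3, 70, 24, 63, 50, 7, 45, 56, 5, 22, 40, 34, 36, 59, 4, 46, 32, 13, 43, 33, 60, 51, 54, 53, 6, 69, 48, 55, 29, 14, 19, 41, 10, 44, 9, 68, 1}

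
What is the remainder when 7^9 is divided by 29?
9 = 8 + 1 (binary 1001). Repeated squaring mod 29: 7^1 ≡ 7; 7^2 ≡ 7² = 49 ≡ 20; 7^4 ≡ 20² = 400 ≡ 23; 7^8 ≡ 23² = 529 ≡ 7. Multiply: 7^9 = 7^8 × 7^1 ≡ 7 × 7 (mod 29): 7 × 7 = 49 ≡ 20. So 7^9 ≡ 20 (mod 29).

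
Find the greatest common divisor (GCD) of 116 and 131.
1

Using the Euclidean algorithm:
116 = 0 × 131 + 116
131 = 1 × 116 + 15
116 = 7 × 15 + 11
15 = 1 × 11 + 4
11 = 2 × 4 + 3
4 = 1 × 3 + 1
3 = 3 × 1 + 0

GCD(116, 131) = 1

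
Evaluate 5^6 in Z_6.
6 = 4 + 2 (binary 110). Repeated squaring mod 6: 5^1 ≡ 5; 5^2 ≡ 5² = 25 ≡ 1; 5^4 ≡ 1² = 1 ≡ 1. Multiply: 5^6 = 5^4 × 5^2 ≡ 1 × 1 (mod 6): 1 × 1 = 1 ≡ 1. So 5^6 ≡ 1 (mod 6).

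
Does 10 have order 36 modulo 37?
p - 1 = 36 has prime divisors 2, 3. Check 10^(36/q) mod 37 for each: 10^(36/2) = 10^18 ≡ 1, 10^(36/3) = 10^12 ≡ 1 (mod 37). Since 10^18 ≡ 1 (mod 37), the order of 10 divides 18 (in fact the order is 3) ≠ 36, so it is not a primitive root.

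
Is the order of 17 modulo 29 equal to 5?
No, the actual order is 4, not 5.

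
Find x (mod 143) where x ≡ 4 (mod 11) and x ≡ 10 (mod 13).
M = 11 × 13 = 143. M₁ = 13, y₁ ≡ 6 (mod 11). M₂ = 11, y₂ ≡ 6 (mod 13). x = 4×13×6 + 10×11×6 ≡ 114 (mod 143)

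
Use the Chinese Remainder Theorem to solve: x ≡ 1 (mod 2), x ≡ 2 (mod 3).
M = 2 × 3 = 6. M₁ = 3, y₁ ≡ 1 (mod 2). M₂ = 2, y₂ ≡ 2 (mod 3). x = 1×3×1 + 2×2×2 ≡ 5 (mod 6)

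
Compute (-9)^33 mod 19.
Using Fermat: (-9)^{18} ≡ 1 (mod 19). 33 ≡ 15 (mod 18). So (-9)^{33} ≡ (-9)^{15} ≡ 8 (mod 19)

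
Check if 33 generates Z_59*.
p - 1 = 58 has prime divisors 2, 29. Check 33^(58/q) mod 59 for each: 33^(58/2) = 33^29 ≡ 58, 33^(58/29) = 33^2 ≡ 27 (mod 59). None of these is 1, so 33 has order 58 = φ(59), so it is a primitive root mod 59.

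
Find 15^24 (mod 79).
Using repeated squaring. 24 = 16 + 8 (binary 11000). Repeated squaring mod 79: 15^1 ≡ 15; 15^2 ≡ 15² = 225 ≡ 67; 15^4 ≡ 67² = 4489 ≡ 65; 15^8 ≡ 65² = 4225 ≡ 38; 15^16 ≡ 38² = 1444 ≡ 22. Multiply: 15^24 = 15^16 × 15^8 ≡ 22 × 38 (mod 79): 22 × 38 = 836 ≡ 46. So 15^24 ≡ 46 (mod 79).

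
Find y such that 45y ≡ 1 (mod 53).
45^(-1) ≡ 33 (mod 53). Verification: 45 × 33 = 1485 ≡ 1 (mod 53)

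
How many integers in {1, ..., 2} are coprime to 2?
1

Prime factorization: 2 = 2
Using the formula φ(n) = n × Π(1 - 1/p) for each prime factor p:
φ(2) = 2 × (1 - 1/2)
φ(2) = 1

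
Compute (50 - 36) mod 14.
0

(50 - 36) = 14
14 mod 14 = 0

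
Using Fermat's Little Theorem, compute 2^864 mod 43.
By Fermat: 2^{42} ≡ 1 (mod 43). 864 ≡ 24 (mod 42). So 2^{864} ≡ 2^{24} ≡ 35 (mod 43)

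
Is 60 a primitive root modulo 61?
p - 1 = 60 has prime divisors 2, 3, 5. Check 60^(60/q) mod 61 for each: 60^(60/2) = 60^30 ≡ 1, 60^(60/3) = 60^20 ≡ 1, 60^(60/5) = 60^12 ≡ 1 (mod 61). Since 60^30 ≡ 1 (mod 61), the order of 60 divides 30 (in fact the order is 2) ≠ 60, so it is not a primitive root.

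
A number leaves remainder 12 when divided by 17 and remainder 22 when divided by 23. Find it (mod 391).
M = 17 × 23 = 391. M₁ = 23, y₁ ≡ 3 (mod 17). M₂ = 17, y₂ ≡ 19 (mod 23). n = 12×23×3 + 22×17×19 ≡ 114 (mod 391)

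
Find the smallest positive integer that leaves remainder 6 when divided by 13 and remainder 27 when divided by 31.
M = 13 × 31 = 403. M₁ = 31, y₁ ≡ 8 (mod 13). M₂ = 13, y₂ ≡ 12 (mod 31). m = 6×31×8 + 27×13×12 ≡ 58 (mod 403). The smallest positive such number is 58.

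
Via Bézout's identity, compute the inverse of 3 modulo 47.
Extended GCD: 3(16) + 47(-1) = 1. So 3^(-1) ≡ 16 ≡ 16 (mod 47). Verify: 3 × 16 = 48 ≡ 1 (mod 47)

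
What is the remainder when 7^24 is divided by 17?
Using Fermat: 7^{16} ≡ 1 (mod 17). 24 ≡ 8 (mod 16). So 7^{24} ≡ 7^{8} ≡ 16 (mod 17)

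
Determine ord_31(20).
Powers of 20 mod 31: 20^1≡20, 20^2≡28, 20^3≡2, 20^4≡9, 20^5≡25, 20^6≡4, 20^7≡18, 20^8≡19, 20^9≡8, 20^10≡5, 20^11≡7, 20^12≡16, 20^13≡10, 20^14≡14, 20^15≡1. Order = 15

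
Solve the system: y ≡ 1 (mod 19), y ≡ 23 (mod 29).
M = 19 × 29 = 551. M₁ = 29, y₁ ≡ 2 (mod 19). M₂ = 19, y₂ ≡ 26 (mod 29). y = 1×29×2 + 23×19×26 ≡ 400 (mod 551)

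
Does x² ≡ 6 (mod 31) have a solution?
By Euler's criterion: 6^{15} ≡ 30 (mod 31). Since this equals -1 (≡ 30), 6 is not a QR.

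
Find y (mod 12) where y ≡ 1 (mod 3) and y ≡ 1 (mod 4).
M = 3 × 4 = 12. M₁ = 4, y₁ ≡ 1 (mod 3). M₂ = 3, y₂ ≡ 3 (mod 4). y = 1×4×1 + 1×3×3 ≡ 1 (mod 12)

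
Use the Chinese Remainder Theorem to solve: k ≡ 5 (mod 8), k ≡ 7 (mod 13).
M = 8 × 13 = 104. M₁ = 13, y₁ ≡ 5 (mod 8). M₂ = 8, y₂ ≡ 5 (mod 13). k = 5×13×5 + 7×8×5 ≡ 85 (mod 104)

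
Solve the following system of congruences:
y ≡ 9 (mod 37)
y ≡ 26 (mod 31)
305

Using the Chinese Remainder Theorem:
M = product of moduli = 1147
For equation 1: M_1 = 31, 31 ≡ 31 (mod 37), inverse of 31 mod 37 is 6 (check: 31 × 6 = 186 ≡ 1 (mod 37))
For equation 2: M_2 = 37, 37 ≡ 6 (mod 31), inverse of 37 mod 31 is 26 (check: 6 × 26 = 156 ≡ 1 (mod 31))
Combine: y ≡ Σ r_i×M_i×(M_i⁻¹ mod m_i) = 9×31×6 + 26×37×26 = 1674 + 25012 = 26686
26686 mod 1147 = 305
y ≡ 305 (mod 1147)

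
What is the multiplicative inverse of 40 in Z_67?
62

Using Extended Euclidean Algorithm:
gcd(40, 67) = 1
Bezout coefficients: 40 × -5 + 67 × 3 = 1
So 40 × -5 ≡ 1 (mod 67)
The inverse is -5 mod 67 = 62
Verification: 40 × 62 = 2480 = 37 × 67 + 1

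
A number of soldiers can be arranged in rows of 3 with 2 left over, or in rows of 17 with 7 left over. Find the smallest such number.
M = 3 × 17 = 51. M₁ = 17, y₁ ≡ 2 (mod 3). M₂ = 3, y₂ ≡ 6 (mod 17). t = 2×17×2 + 7×3×6 ≡ 41 (mod 51). The smallest positive such number is 41.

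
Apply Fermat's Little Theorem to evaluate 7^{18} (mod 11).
9

By Fermat's Little Theorem, a^(p-1) ≡ 1 (mod p) for prime p and gcd(a, p) = 1
Here p = 11, so 7^10 ≡ 1 (mod 11)
We can reduce the exponent: 18 mod 10 = 8
So 7^18 ≡ 7^8 (mod 11)
Computing: 7^8 mod 11 = 9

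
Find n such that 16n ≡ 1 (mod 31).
16^(-1) ≡ 2 (mod 31). Verification: 16 × 2 = 32 ≡ 1 (mod 31)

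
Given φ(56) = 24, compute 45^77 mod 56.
By Euler: 45^{24} ≡ 1 (mod 56) since gcd(45, 56) = 1. 77 = 3×24 + 5. So 45^{77} ≡ 45^{5} ≡ 5 (mod 56)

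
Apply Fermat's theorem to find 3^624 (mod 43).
By Fermat: 3^{42} ≡ 1 (mod 43). 624 ≡ 36 (mod 42). So 3^{624} ≡ 3^{36} ≡ 21 (mod 43)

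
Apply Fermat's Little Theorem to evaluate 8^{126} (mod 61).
27

By Fermat's Little Theorem, a^(p-1) ≡ 1 (mod p) for prime p and gcd(a, p) = 1
Here p = 61, so 8^60 ≡ 1 (mod 61)
We can reduce the exponent: 126 mod 60 = 6
So 8^126 ≡ 8^6 (mod 61)
Computing: 8^6 mod 61 = 27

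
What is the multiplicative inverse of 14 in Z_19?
14^(-1) ≡ 15 (mod 19). Verification: 14 × 15 = 210 ≡ 1 (mod 19)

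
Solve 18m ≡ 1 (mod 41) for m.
18^(-1) ≡ 16 (mod 41). Verification: 18 × 16 = 288 ≡ 1 (mod 41)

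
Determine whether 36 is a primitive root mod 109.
p - 1 = 108 has prime divisors 2, 3. Check 36^(108/q) mod 109 for each: 36^(108/2) = 36^54 ≡ 1, 36^(108/3) = 36^36 ≡ 45 (mod 109). Since 36^54 ≡ 1 (mod 109), the order of 36 divides 54 (in fact the order is 54) ≠ 108, so it is not a primitive root.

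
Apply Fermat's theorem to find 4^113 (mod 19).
By Fermat: 4^{18} ≡ 1 (mod 19). 113 = 6×18 + 5. So 4^{113} ≡ 4^{5} ≡ 17 (mod 19)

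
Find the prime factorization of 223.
223

Divide by primes starting from smallest:
223 ÷ 223 = 1

223 = 223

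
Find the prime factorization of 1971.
3^3 × 73

Divide by primes starting from smallest:
1971 ÷ 3 = 657
657 ÷ 3 = 219
219 ÷ 3 = 73
73 ÷ 73 = 1

1971 = 3^3 × 73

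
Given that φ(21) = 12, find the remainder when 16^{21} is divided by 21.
By Euler: 16^{12} ≡ 1 (mod 21) since gcd(16, 21) = 1. 21 = 1×12 + 9. So 16^{21} ≡ 16^{9} ≡ 1 (mod 21)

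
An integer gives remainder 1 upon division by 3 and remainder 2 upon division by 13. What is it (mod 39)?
M = 3 × 13 = 39. M₁ = 13, y₁ ≡ 1 (mod 3). M₂ = 3, y₂ ≡ 9 (mod 13). x = 1×13×1 + 2×3×9 ≡ 28 (mod 39). The smallest positive such number is 28.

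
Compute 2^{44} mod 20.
16

Using successive squaring:
Binary expansion of 44: 101100
Powers of 2 mod 20 (each is the square of the previous):
  2^1 ≡ 2 (mod 20)
  2^2 ≡ 2² = 4 ≡ 4 (mod 20)
  2^4 ≡ 4² = 16 ≡ 16 (mod 20)
  2^8 ≡ 16² = 256 ≡ 16 (mod 20)
  2^16 ≡ 16² = 256 ≡ 16 (mod 20)
  2^32 ≡ 16² = 256 ≡ 16 (mod 20)
44 = 32 + 8 + 4, so 2^44 = 2^32 × 2^8 × 2^4 ≡ 16 × 16 × 16 (mod 20)
Multiplying step by step:
  16 × 16 = 256 ≡ 16 (mod 20)
  16 × 16 = 256 ≡ 16 (mod 20)
Result: 2^44 ≡ 16 (mod 20)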